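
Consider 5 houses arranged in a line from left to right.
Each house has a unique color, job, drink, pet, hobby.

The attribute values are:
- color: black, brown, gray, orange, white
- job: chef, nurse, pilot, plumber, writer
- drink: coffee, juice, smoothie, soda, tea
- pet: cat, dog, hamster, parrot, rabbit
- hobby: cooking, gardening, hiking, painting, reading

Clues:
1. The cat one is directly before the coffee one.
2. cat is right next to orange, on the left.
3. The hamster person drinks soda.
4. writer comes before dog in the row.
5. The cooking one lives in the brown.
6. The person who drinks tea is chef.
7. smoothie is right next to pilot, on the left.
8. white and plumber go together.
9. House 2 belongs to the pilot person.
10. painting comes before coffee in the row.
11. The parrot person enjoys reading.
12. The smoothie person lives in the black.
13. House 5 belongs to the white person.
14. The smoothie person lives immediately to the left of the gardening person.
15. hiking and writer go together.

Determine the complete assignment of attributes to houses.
Solution:

House | Color | Job | Drink | Pet | Hobby
-----------------------------------------
  1   | black | nurse | smoothie | cat | painting
  2   | orange | pilot | coffee | rabbit | gardening
  3   | gray | writer | soda | hamster | hiking
  4   | brown | chef | tea | dog | cooking
  5   | white | plumber | juice | parrot | reading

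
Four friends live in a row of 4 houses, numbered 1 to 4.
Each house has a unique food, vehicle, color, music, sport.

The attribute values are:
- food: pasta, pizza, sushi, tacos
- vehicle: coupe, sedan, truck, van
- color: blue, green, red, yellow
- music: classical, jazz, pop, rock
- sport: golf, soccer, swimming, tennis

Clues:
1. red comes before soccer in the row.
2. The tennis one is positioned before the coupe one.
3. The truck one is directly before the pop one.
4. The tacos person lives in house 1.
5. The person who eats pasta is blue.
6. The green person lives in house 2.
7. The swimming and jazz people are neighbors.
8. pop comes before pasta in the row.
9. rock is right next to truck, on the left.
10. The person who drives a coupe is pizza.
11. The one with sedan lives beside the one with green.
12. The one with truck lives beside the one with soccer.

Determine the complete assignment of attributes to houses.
Solution:

House | Food | Vehicle | Color | Music | Sport
----------------------------------------------
  1   | tacos | sedan | red | rock | swimming
  2   | sushi | truck | green | jazz | tennis
  3   | pizza | coupe | yellow | pop | soccer
  4   | pasta | van | blue | classical | golf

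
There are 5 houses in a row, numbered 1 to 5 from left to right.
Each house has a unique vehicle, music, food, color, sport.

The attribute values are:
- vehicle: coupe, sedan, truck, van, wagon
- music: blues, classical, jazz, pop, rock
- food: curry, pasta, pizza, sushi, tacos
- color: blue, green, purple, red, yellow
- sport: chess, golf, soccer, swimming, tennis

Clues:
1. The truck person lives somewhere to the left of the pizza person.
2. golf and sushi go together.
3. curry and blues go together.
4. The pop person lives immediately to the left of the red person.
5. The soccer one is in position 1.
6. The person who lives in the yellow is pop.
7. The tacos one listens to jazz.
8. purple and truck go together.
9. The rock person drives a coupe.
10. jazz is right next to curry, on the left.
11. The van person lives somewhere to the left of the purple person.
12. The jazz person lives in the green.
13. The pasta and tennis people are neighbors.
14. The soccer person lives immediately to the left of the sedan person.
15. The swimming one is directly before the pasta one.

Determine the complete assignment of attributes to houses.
Solution:

House | Vehicle | Music | Food | Color | Sport
----------------------------------------------
  1   | van | jazz | tacos | green | soccer
  2   | sedan | blues | curry | blue | swimming
  3   | truck | classical | pasta | purple | chess
  4   | wagon | pop | pizza | yellow | tennis
  5   | coupe | rock | sushi | red | golf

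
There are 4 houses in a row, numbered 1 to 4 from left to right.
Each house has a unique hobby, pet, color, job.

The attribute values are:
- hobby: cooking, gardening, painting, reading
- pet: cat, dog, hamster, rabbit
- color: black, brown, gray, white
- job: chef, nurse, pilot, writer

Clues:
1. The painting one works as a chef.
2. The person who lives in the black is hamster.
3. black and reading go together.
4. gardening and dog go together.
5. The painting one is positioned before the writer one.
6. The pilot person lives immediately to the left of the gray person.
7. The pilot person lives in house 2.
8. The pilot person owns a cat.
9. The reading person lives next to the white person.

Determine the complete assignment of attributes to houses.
Solution:

House | Hobby | Pet | Color | Job
---------------------------------
  1   | reading | hamster | black | nurse
  2   | cooking | cat | white | pilot
  3   | painting | rabbit | gray | chef
  4   | gardening | dog | brown | writer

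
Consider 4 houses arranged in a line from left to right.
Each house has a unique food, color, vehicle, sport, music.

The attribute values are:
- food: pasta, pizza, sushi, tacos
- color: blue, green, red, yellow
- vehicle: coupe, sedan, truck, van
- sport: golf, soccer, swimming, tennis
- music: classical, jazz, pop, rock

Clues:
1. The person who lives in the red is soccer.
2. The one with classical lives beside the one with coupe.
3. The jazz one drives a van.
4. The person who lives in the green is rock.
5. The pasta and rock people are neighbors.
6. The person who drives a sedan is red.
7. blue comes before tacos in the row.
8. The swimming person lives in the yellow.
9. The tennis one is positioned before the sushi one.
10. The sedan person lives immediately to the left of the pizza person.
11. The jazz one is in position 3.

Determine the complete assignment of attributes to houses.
Solution:

House | Food | Color | Vehicle | Sport | Music
----------------------------------------------
  1   | pasta | red | sedan | soccer | classical
  2   | pizza | green | coupe | tennis | rock
  3   | sushi | blue | van | golf | jazz
  4   | tacos | yellow | truck | swimming | pop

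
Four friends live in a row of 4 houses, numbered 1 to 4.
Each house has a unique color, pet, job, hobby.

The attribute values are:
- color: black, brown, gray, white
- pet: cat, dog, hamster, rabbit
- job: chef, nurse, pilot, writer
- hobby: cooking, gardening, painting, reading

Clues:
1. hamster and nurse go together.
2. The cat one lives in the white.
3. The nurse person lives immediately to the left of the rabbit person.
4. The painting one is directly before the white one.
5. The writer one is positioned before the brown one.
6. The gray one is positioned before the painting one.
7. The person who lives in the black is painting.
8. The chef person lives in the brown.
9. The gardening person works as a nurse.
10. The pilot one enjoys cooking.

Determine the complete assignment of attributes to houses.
Solution:

House | Color | Pet | Job | Hobby
---------------------------------
  1   | gray | hamster | nurse | gardening
  2   | black | rabbit | writer | painting
  3   | white | cat | pilot | cooking
  4   | brown | dog | chef | reading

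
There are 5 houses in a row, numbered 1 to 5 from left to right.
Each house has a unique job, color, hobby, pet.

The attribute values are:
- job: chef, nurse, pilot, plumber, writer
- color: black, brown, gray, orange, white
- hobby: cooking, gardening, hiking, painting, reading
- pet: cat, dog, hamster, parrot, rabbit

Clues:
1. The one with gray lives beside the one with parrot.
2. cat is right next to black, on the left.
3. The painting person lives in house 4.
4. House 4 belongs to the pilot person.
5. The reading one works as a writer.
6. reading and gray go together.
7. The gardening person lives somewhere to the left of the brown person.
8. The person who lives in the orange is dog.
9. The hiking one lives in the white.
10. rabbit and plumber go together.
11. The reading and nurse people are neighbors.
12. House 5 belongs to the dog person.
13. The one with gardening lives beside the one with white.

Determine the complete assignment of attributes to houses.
Solution:

House | Job | Color | Hobby | Pet
---------------------------------
  1   | writer | gray | reading | cat
  2   | nurse | black | gardening | parrot
  3   | plumber | white | hiking | rabbit
  4   | pilot | brown | painting | hamster
  5   | chef | orange | cooking | dog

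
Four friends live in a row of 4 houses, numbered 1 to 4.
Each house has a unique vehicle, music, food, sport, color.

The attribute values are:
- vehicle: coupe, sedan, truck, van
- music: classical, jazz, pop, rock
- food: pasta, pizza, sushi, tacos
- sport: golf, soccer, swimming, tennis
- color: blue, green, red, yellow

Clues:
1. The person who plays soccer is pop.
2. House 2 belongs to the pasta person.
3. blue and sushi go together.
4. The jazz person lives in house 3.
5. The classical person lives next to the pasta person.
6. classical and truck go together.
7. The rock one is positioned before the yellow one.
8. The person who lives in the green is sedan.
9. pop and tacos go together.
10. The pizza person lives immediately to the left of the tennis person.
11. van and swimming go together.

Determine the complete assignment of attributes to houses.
Solution:

House | Vehicle | Music | Food | Sport | Color
----------------------------------------------
  1   | truck | classical | pizza | golf | red
  2   | sedan | rock | pasta | tennis | green
  3   | van | jazz | sushi | swimming | blue
  4   | coupe | pop | tacos | soccer | yellow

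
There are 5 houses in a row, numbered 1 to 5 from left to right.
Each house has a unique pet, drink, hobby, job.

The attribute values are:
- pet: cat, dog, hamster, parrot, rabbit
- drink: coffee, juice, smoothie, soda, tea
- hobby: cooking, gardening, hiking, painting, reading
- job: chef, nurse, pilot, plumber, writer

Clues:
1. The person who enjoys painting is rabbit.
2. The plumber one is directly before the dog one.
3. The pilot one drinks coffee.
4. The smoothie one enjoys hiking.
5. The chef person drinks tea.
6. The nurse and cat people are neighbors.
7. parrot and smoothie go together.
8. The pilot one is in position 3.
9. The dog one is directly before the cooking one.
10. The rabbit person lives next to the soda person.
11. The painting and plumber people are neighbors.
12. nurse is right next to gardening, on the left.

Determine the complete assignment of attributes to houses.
Solution:

House | Pet | Drink | Hobby | Job
---------------------------------
  1   | rabbit | juice | painting | nurse
  2   | cat | soda | gardening | plumber
  3   | dog | coffee | reading | pilot
  4   | hamster | tea | cooking | chef
  5   | parrot | smoothie | hiking | writer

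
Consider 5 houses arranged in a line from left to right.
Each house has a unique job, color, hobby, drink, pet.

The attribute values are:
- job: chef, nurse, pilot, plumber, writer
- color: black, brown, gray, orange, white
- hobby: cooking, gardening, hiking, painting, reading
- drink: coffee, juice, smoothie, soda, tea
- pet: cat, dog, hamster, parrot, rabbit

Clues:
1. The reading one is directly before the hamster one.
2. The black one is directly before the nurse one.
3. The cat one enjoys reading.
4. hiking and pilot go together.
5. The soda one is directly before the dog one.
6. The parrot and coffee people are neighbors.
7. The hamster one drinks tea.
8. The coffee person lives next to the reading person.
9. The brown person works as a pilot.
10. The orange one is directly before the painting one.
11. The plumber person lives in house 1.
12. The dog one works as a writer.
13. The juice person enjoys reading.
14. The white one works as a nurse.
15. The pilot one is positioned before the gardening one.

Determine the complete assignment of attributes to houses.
Solution:

House | Job | Color | Hobby | Drink | Pet
-----------------------------------------
  1   | plumber | orange | cooking | soda | parrot
  2   | writer | black | painting | coffee | dog
  3   | nurse | white | reading | juice | cat
  4   | pilot | brown | hiking | tea | hamster
  5   | chef | gray | gardening | smoothie | rabbit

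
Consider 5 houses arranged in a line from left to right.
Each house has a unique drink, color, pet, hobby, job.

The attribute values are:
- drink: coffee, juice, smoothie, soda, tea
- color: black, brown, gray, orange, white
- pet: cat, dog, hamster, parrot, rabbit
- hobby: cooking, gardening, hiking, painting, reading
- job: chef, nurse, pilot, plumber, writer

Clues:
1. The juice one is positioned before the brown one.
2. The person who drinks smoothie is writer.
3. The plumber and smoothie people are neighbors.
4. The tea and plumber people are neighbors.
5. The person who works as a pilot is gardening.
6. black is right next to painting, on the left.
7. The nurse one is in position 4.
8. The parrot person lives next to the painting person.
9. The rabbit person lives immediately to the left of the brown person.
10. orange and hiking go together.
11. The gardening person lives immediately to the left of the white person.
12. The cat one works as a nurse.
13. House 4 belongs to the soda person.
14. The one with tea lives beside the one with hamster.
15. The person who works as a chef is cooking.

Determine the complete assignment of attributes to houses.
Solution:

House | Drink | Color | Pet | Hobby | Job
-----------------------------------------
  1   | tea | black | parrot | gardening | pilot
  2   | juice | white | hamster | painting | plumber
  3   | smoothie | orange | rabbit | hiking | writer
  4   | soda | brown | cat | reading | nurse
  5   | coffee | gray | dog | cooking | chef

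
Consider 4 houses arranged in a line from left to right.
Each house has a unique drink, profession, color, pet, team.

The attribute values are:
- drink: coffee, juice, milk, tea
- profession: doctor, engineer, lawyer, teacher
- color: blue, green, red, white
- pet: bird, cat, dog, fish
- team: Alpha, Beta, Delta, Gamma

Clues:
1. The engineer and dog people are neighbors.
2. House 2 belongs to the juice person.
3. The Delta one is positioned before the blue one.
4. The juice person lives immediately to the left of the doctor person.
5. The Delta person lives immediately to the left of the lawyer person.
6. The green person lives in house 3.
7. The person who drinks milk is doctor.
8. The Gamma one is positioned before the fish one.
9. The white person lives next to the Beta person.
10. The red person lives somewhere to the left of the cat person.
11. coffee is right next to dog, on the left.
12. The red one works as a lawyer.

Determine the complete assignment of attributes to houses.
Solution:

House | Drink | Profession | Color | Pet | Team
-----------------------------------------------
  1   | coffee | engineer | white | bird | Delta
  2   | juice | lawyer | red | dog | Beta
  3   | milk | doctor | green | cat | Gamma
  4   | tea | teacher | blue | fish | Alpha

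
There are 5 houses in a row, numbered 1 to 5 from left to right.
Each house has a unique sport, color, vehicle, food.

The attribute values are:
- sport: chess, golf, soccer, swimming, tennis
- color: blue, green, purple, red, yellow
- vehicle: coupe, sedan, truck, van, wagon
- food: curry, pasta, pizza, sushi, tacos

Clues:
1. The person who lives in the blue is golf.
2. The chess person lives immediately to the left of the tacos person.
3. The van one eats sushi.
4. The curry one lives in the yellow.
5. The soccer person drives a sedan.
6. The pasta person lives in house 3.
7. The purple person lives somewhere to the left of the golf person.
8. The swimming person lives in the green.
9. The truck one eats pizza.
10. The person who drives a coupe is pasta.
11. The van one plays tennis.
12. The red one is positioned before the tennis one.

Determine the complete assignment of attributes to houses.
Solution:

House | Sport | Color | Vehicle | Food
--------------------------------------
  1   | chess | yellow | wagon | curry
  2   | soccer | red | sedan | tacos
  3   | swimming | green | coupe | pasta
  4   | tennis | purple | van | sushi
  5   | golf | blue | truck | pizza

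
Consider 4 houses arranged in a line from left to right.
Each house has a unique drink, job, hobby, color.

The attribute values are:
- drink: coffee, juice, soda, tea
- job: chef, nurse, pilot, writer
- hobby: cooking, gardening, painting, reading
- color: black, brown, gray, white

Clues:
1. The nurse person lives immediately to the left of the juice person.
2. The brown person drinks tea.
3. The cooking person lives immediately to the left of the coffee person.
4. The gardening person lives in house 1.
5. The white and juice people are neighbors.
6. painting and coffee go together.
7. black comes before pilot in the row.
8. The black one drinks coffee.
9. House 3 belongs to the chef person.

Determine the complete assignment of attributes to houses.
Solution:

House | Drink | Job | Hobby | Color
-----------------------------------
  1   | soda | nurse | gardening | white
  2   | juice | writer | cooking | gray
  3   | coffee | chef | painting | black
  4   | tea | pilot | reading | brown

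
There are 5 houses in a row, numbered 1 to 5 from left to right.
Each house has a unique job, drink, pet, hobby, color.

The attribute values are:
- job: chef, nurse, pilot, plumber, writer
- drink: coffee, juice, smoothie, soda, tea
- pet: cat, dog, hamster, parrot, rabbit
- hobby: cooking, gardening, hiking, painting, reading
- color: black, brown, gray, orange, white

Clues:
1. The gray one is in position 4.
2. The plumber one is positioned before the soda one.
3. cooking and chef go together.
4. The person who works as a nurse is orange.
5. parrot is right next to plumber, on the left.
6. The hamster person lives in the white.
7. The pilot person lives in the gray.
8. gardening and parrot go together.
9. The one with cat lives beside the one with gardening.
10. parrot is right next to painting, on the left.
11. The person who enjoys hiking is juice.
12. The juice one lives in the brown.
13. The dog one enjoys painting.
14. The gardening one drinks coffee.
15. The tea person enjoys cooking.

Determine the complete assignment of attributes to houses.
Solution:

House | Job | Drink | Pet | Hobby | Color
-----------------------------------------
  1   | writer | juice | cat | hiking | brown
  2   | nurse | coffee | parrot | gardening | orange
  3   | plumber | smoothie | dog | painting | black
  4   | pilot | soda | rabbit | reading | gray
  5   | chef | tea | hamster | cooking | white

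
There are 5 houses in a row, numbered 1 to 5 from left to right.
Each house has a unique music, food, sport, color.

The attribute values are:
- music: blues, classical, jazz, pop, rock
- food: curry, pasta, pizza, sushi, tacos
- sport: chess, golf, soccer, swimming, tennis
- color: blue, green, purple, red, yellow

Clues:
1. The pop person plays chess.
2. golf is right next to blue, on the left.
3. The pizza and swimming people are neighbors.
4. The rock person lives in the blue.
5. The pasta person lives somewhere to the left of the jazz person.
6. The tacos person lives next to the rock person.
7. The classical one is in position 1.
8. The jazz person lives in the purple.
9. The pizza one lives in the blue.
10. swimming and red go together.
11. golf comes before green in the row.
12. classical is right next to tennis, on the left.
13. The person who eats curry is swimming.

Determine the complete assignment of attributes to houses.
Solution:

House | Music | Food | Sport | Color
------------------------------------
  1   | classical | tacos | golf | yellow
  2   | rock | pizza | tennis | blue
  3   | blues | curry | swimming | red
  4   | pop | pasta | chess | green
  5   | jazz | sushi | soccer | purple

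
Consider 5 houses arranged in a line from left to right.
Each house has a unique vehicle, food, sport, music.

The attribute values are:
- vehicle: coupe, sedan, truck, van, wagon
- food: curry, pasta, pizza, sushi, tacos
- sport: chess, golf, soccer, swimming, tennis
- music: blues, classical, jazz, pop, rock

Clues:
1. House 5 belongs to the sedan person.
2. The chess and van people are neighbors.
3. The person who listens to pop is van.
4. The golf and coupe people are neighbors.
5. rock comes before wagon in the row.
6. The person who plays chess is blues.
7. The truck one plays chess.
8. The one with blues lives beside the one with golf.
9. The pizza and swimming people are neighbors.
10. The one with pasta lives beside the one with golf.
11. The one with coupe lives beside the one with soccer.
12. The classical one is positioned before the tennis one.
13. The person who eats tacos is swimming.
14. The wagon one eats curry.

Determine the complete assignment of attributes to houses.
Solution:

House | Vehicle | Food | Sport | Music
--------------------------------------
  1   | truck | pasta | chess | blues
  2   | van | pizza | golf | pop
  3   | coupe | tacos | swimming | rock
  4   | wagon | curry | soccer | classical
  5   | sedan | sushi | tennis | jazz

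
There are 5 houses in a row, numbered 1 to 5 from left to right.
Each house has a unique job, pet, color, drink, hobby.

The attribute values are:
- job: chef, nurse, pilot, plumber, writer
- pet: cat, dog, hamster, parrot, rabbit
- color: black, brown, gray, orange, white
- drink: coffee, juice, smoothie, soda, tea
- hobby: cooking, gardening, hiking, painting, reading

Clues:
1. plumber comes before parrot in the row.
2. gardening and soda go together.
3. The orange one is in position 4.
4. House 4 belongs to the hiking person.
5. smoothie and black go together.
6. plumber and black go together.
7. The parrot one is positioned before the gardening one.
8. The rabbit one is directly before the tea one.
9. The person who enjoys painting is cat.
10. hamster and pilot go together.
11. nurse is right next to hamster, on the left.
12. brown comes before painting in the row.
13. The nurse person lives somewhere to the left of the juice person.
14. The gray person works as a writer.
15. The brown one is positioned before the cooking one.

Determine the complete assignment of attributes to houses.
Solution:

House | Job | Pet | Color | Drink | Hobby
-----------------------------------------
  1   | nurse | rabbit | brown | coffee | reading
  2   | pilot | hamster | white | tea | cooking
  3   | plumber | cat | black | smoothie | painting
  4   | chef | parrot | orange | juice | hiking
  5   | writer | dog | gray | soda | gardening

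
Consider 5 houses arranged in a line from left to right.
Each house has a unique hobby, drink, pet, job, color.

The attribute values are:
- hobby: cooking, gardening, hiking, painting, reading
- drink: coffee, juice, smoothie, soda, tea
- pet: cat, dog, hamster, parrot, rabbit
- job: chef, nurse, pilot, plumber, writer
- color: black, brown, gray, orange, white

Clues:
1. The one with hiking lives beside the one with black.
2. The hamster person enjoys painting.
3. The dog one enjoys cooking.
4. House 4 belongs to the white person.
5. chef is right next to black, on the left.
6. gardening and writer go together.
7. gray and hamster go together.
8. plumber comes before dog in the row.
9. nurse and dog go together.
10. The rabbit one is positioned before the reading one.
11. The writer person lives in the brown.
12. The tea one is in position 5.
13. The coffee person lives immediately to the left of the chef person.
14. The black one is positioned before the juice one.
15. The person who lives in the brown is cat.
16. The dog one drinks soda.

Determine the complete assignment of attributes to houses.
Solution:

House | Hobby | Drink | Pet | Job | Color
-----------------------------------------
  1   | painting | coffee | hamster | plumber | gray
  2   | hiking | smoothie | rabbit | chef | orange
  3   | cooking | soda | dog | nurse | black
  4   | reading | juice | parrot | pilot | white
  5   | gardening | tea | cat | writer | brown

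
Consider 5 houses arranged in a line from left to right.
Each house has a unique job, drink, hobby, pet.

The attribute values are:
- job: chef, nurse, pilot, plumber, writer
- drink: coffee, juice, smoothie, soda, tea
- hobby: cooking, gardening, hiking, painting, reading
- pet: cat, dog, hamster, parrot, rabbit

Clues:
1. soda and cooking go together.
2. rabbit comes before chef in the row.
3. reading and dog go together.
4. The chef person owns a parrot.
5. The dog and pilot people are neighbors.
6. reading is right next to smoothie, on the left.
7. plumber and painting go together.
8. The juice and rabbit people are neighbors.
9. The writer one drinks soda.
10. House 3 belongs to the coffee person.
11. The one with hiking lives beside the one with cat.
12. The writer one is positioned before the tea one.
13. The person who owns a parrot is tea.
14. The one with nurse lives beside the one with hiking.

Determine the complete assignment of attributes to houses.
Solution:

House | Job | Drink | Hobby | Pet
---------------------------------
  1   | nurse | juice | reading | dog
  2   | pilot | smoothie | hiking | rabbit
  3   | plumber | coffee | painting | cat
  4   | writer | soda | cooking | hamster
  5   | chef | tea | gardening | parrot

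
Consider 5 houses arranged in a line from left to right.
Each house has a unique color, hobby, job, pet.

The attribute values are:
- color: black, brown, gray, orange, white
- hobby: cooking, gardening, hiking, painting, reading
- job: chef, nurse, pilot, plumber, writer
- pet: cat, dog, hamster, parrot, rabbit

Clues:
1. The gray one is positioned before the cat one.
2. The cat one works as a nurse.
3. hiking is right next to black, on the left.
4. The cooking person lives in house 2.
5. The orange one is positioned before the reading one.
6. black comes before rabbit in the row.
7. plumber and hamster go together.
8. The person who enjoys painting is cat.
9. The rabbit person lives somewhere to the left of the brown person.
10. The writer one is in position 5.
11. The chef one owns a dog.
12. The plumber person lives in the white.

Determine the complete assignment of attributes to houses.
Solution:

House | Color | Hobby | Job | Pet
---------------------------------
  1   | white | hiking | plumber | hamster
  2   | black | cooking | chef | dog
  3   | gray | gardening | pilot | rabbit
  4   | orange | painting | nurse | cat
  5   | brown | reading | writer | parrot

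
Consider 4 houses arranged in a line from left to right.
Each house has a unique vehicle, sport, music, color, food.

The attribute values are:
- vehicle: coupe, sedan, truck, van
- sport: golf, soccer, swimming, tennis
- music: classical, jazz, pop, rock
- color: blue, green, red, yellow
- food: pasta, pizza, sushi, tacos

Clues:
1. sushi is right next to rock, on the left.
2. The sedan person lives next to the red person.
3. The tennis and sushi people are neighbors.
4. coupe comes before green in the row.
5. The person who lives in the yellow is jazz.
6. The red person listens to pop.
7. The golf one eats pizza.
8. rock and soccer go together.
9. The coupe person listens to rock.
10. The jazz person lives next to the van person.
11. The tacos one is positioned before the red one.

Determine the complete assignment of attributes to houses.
Solution:

House | Vehicle | Sport | Music | Color | Food
----------------------------------------------
  1   | sedan | tennis | jazz | yellow | tacos
  2   | van | swimming | pop | red | sushi
  3   | coupe | soccer | rock | blue | pasta
  4   | truck | golf | classical | green | pizza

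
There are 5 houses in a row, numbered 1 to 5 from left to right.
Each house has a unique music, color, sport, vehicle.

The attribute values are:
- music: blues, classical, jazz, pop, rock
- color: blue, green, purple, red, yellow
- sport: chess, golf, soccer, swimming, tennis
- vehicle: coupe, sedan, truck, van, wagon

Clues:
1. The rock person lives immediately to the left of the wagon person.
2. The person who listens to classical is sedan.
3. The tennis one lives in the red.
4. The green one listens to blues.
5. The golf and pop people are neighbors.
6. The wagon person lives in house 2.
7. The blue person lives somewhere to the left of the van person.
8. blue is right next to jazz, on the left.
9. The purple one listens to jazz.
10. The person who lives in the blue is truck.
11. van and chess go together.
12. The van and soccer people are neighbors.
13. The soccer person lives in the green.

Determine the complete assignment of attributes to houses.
Solution:

House | Music | Color | Sport | Vehicle
---------------------------------------
  1   | rock | blue | swimming | truck
  2   | jazz | purple | golf | wagon
  3   | pop | yellow | chess | van
  4   | blues | green | soccer | coupe
  5   | classical | red | tennis | sedan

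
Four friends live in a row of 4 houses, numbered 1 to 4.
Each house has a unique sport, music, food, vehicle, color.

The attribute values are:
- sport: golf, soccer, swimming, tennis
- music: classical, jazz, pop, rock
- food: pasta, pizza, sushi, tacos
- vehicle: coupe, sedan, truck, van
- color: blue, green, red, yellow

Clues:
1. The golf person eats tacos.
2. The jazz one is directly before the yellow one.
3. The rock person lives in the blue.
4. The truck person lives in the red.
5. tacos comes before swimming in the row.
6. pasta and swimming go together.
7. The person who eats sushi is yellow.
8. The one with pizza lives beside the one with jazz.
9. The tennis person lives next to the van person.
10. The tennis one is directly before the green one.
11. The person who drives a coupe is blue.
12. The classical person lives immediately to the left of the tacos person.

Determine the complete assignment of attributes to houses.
Solution:

House | Sport | Music | Food | Vehicle | Color
----------------------------------------------
  1   | tennis | classical | pizza | truck | red
  2   | golf | jazz | tacos | van | green
  3   | soccer | pop | sushi | sedan | yellow
  4   | swimming | rock | pasta | coupe | blue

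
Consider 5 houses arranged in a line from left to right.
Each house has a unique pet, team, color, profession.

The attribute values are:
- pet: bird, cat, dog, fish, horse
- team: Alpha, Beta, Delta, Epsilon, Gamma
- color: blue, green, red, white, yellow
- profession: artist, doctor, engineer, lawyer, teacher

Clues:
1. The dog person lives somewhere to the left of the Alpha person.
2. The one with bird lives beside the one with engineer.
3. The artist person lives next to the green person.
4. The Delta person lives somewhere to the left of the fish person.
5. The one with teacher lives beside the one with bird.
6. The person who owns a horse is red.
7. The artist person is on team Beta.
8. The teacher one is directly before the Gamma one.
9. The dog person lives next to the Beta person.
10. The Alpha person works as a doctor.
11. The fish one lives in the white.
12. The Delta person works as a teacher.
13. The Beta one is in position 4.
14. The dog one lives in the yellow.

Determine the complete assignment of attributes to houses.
Solution:

House | Pet | Team | Color | Profession
---------------------------------------
  1   | horse | Delta | red | teacher
  2   | bird | Gamma | blue | lawyer
  3   | dog | Epsilon | yellow | engineer
  4   | fish | Beta | white | artist
  5   | cat | Alpha | green | doctor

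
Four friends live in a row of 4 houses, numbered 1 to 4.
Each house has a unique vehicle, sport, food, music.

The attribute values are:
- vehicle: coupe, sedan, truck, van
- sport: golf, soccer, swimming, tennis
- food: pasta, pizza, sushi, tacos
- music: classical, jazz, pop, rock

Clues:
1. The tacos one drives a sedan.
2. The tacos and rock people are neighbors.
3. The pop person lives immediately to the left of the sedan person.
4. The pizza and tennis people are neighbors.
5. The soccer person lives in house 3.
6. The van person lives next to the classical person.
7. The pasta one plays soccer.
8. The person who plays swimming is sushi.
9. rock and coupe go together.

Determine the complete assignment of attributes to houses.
Solution:

House | Vehicle | Sport | Food | Music
--------------------------------------
  1   | van | golf | pizza | pop
  2   | sedan | tennis | tacos | classical
  3   | coupe | soccer | pasta | rock
  4   | truck | swimming | sushi | jazz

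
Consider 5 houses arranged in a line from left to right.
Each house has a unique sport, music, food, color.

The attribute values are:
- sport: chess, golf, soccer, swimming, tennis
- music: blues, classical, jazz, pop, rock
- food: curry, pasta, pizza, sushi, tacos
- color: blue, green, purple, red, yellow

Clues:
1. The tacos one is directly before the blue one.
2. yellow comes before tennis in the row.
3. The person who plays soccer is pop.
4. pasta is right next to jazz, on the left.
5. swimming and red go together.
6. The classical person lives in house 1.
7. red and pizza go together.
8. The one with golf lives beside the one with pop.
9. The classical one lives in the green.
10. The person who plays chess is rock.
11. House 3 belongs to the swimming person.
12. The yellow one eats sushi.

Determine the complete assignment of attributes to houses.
Solution:

House | Sport | Music | Food | Color
------------------------------------
  1   | golf | classical | tacos | green
  2   | soccer | pop | pasta | blue
  3   | swimming | jazz | pizza | red
  4   | chess | rock | sushi | yellow
  5   | tennis | blues | curry | purple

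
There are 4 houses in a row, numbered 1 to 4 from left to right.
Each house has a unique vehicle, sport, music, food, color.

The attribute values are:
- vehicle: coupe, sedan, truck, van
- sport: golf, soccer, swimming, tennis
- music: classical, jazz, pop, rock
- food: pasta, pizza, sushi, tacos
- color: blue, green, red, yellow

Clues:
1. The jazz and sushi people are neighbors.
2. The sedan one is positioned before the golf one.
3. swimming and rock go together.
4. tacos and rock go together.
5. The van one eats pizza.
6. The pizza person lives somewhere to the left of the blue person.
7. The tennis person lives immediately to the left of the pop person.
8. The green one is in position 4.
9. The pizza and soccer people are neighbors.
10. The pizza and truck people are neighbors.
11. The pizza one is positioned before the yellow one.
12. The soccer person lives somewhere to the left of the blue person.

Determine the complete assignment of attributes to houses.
Solution:

House | Vehicle | Sport | Music | Food | Color
----------------------------------------------
  1   | van | tennis | jazz | pizza | red
  2   | truck | soccer | pop | sushi | yellow
  3   | sedan | swimming | rock | tacos | blue
  4   | coupe | golf | classical | pasta | green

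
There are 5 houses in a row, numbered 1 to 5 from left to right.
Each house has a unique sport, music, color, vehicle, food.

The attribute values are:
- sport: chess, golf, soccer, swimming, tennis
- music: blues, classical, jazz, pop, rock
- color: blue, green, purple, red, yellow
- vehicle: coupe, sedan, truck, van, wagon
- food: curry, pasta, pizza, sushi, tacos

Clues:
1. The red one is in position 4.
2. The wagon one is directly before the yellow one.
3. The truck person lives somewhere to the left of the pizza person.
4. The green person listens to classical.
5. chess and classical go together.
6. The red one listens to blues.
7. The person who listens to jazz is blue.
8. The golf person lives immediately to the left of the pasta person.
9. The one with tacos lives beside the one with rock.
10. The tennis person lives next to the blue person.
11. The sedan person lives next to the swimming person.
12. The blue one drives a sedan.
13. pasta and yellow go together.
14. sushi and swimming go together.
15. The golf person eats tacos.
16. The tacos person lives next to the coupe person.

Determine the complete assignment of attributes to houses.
Solution:

House | Sport | Music | Color | Vehicle | Food
----------------------------------------------
  1   | golf | pop | purple | wagon | tacos
  2   | tennis | rock | yellow | coupe | pasta
  3   | soccer | jazz | blue | sedan | curry
  4   | swimming | blues | red | truck | sushi
  5   | chess | classical | green | van | pizza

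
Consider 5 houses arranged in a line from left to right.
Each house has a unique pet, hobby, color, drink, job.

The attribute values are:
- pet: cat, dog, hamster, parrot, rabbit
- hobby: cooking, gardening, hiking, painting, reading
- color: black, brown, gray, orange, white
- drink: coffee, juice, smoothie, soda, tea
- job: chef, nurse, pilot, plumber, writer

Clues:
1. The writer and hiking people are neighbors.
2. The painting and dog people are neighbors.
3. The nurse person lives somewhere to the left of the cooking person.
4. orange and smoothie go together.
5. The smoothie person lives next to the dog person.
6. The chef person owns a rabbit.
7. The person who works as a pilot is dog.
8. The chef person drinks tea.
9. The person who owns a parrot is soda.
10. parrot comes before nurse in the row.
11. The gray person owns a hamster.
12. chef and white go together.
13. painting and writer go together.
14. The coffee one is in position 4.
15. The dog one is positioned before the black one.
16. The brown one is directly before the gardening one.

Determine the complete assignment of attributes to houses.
Solution:

House | Pet | Hobby | Color | Drink | Job
-----------------------------------------
  1   | cat | painting | orange | smoothie | writer
  2   | dog | hiking | brown | juice | pilot
  3   | parrot | gardening | black | soda | plumber
  4   | hamster | reading | gray | coffee | nurse
  5   | rabbit | cooking | white | tea | chef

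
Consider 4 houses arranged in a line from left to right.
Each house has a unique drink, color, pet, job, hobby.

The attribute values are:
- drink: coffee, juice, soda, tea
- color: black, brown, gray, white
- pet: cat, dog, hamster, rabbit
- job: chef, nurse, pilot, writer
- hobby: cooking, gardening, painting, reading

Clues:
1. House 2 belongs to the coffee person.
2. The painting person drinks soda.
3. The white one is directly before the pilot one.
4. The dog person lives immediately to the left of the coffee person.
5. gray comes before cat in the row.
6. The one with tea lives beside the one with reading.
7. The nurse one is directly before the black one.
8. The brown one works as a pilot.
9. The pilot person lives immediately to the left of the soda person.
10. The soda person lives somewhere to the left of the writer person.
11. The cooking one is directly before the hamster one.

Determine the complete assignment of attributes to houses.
Solution:

House | Drink | Color | Pet | Job | Hobby
-----------------------------------------
  1   | tea | white | dog | chef | cooking
  2   | coffee | brown | hamster | pilot | reading
  3   | soda | gray | rabbit | nurse | painting
  4   | juice | black | cat | writer | gardening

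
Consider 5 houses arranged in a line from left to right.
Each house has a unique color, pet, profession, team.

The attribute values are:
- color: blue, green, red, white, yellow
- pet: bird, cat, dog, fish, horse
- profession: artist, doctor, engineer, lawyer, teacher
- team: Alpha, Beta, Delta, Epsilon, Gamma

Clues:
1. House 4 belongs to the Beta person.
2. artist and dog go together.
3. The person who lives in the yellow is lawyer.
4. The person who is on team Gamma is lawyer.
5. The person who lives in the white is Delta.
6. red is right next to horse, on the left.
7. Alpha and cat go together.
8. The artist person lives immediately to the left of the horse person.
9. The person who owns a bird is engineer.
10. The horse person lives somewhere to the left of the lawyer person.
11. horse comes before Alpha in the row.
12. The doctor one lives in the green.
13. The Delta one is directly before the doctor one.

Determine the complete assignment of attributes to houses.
Solution:

House | Color | Pet | Profession | Team
---------------------------------------
  1   | red | dog | artist | Epsilon
  2   | white | horse | teacher | Delta
  3   | green | cat | doctor | Alpha
  4   | blue | bird | engineer | Beta
  5   | yellow | fish | lawyer | Gamma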